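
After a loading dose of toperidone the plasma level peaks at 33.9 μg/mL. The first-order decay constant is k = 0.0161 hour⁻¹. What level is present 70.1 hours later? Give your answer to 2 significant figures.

11 μg/mL

t½ = ln 2 / k = 0.69315 / 0.0161 ≈ 43.053 hours.
Number of half-lives: n = 70.1/43.053 ≈ 1.6282.
Remaining = 33.9 × (1/2)^1.6282 = 33.9 × 0.32348 ≈ 10.966 μg/mL.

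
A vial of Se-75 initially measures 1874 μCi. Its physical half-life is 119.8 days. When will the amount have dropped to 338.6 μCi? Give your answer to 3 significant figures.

Fraction remaining = 338.6/1874 ≈ 0.18068.
n = log₂(1874/338.6) = ln(5.5346)/ln 2 ≈ 2.4685 half-lives.
t = n × t½ = 2.4685 × 119.8 ≈ 295.72 days.

296 days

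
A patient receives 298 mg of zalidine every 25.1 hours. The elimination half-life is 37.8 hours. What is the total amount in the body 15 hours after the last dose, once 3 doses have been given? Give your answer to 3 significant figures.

The 3 doses were given 65.2, 40.1, 15 hours ago.
Total = 298·(1/2)^(65.2/37.8) + 298·(1/2)^(40.1/37.8) + 298·(1/2)^(15/37.8)
      = 90.153 + 142.85 + 226.34 ≈ 459.34 mg.

459 mg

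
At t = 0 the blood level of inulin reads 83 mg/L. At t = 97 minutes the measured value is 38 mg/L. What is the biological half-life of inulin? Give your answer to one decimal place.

86.1 minutes

A/A₀ = 38/83 ≈ 0.45783.
n = log₂(2.1842) ≈ 1.1271 half-lives elapsed in 97 minutes.
t½ = 97/1.1271 ≈ 86.061 minutes.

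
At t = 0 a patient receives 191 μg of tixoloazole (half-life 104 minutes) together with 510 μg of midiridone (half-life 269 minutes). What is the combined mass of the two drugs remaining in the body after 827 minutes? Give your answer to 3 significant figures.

tixoloazole: 191 × (1/2)^(827/104) = 191 × (1/2)^7.9519 ≈ 0.77138 μg.
midiridone: 510 × (1/2)^(827/269) = 510 × (1/2)^3.0743 ≈ 60.548 μg.
Total = 0.77138 + 60.548 ≈ 61.319 μg.

61.3 μg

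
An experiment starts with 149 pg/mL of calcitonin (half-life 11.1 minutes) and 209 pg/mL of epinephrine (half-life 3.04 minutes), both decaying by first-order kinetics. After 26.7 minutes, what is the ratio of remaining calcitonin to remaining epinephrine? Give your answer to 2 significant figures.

calcitonin: 149 × (1/2)^(26.7/11.1) = 149 × (1/2)^2.4054 ≈ 28.125 pg/mL.
epinephrine: 209 × (1/2)^(26.7/3.04) = 209 × (1/2)^8.7829 ≈ 0.47449 pg/mL.
Ratio ≈ 28.125 / 0.47449 ≈ 59.273.

59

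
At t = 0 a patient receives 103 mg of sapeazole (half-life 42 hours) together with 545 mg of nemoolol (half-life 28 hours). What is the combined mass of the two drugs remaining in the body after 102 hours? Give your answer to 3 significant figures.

62.8 mg

sapeazole: 103 × (1/2)^(102/42) = 103 × (1/2)^2.4286 ≈ 19.132 mg.
nemoolol: 545 × (1/2)^(102/28) = 545 × (1/2)^3.6429 ≈ 43.63 mg.
Total = 19.132 + 43.63 ≈ 62.762 mg.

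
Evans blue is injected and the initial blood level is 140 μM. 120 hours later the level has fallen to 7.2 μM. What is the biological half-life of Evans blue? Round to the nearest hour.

28 hours

A/A₀ = 7.2/140 ≈ 0.051429.
n = log₂(19.444) ≈ 4.2813 half-lives elapsed in 120 hours.
t½ = 120/4.2813 ≈ 28.029 hours.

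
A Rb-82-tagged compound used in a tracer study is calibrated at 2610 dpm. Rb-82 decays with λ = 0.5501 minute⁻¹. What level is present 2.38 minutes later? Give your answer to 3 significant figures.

705 dpm

t½ = ln 2 / λ = 0.69315 / 0.5501 ≈ 1.26 minutes.
Number of half-lives: n = 2.38/1.26 ≈ 1.8888.
Remaining = 2610 × (1/2)^1.8888 = 2610 × 0.27003 ≈ 704.77 dpm.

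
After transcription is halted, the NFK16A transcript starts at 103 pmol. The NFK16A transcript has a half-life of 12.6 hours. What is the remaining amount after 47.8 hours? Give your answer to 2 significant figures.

7.4 pmol

Number of half-lives: n = 47.8/12.6 ≈ 3.7937.
Remaining = 103 × (1/2)^3.7937 = 103 × 0.07211 ≈ 7.4274 pmol.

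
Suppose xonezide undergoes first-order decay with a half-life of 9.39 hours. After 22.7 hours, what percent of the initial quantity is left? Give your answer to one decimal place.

n = 22.7/9.39 ≈ 2.4175 half-lives.
Fraction remaining = (1/2)^2.4175 ≈ 0.18718, i.e. 18.718%.

18.7%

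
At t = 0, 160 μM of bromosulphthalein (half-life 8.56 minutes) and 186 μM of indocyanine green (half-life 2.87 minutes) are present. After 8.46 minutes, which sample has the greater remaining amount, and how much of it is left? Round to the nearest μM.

bromosulphthalein, 81 μM

bromosulphthalein: 160 × (1/2)^0.98832 ≈ 80.65 μM.
indocyanine green: 186 × (1/2)^2.9477 ≈ 24.108 μM.
Bromosulphthalein has more remaining, at ≈ 80.65 μM.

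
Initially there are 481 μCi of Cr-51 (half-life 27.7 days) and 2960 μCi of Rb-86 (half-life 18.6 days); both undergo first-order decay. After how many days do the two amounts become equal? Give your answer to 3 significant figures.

148 days

Set 481·(1/2)^(t/27.7) = 2960·(1/2)^(t/18.6).
Taking log₂: log₂(481/2960) = t·(1/27.7 − 1/18.6).
log₂(0.1625) = -2.6215; 1/27.7 − 1/18.6 = -0.017662.
t = -2.6215 / -0.017662 ≈ 148.42 days.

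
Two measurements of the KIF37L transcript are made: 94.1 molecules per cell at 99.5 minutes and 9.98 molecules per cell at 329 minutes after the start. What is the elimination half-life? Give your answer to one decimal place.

70.9 minutes

Over Δt = 329 − 99.5 = 229.5 minutes, the level fell by a factor of 94.1/9.98 ≈ 9.4289.
n = log₂(9.4289) ≈ 3.2371 half-lives, so t½ = 229.5/3.2371 ≈ 70.897 minutes.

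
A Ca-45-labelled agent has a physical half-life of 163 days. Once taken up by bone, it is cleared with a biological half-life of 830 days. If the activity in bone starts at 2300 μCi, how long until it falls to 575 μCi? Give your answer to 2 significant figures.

270 days

1/t_eff = 1/t_phys + 1/t_biol = 1/163 + 1/830 = 0.0073398 per day.
t_eff = 163 × 830 / (163 + 830) ≈ 136.24 days.
n = log₂(2300/575) ≈ 2; t = 2 × 136.24 ≈ 272.49 days.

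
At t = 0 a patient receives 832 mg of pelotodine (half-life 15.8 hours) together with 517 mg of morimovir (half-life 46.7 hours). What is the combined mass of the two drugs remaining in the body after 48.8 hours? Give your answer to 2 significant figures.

pelotodine: 832 × (1/2)^(48.8/15.8) = 832 × (1/2)^3.0886 ≈ 97.805 mg.
morimovir: 517 × (1/2)^(48.8/46.7) = 517 × (1/2)^1.045 ≈ 250.57 mg.
Total = 97.805 + 250.57 ≈ 348.37 mg.

350 mg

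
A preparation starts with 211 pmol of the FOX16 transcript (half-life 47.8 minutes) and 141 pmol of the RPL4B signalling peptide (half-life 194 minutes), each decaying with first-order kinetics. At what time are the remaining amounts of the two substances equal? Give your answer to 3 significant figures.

Set 211·(1/2)^(t/47.8) = 141·(1/2)^(t/194).
Taking log₂: log₂(211/141) = t·(1/47.8 − 1/194).
log₂(1.4965) = 0.58155; 1/47.8 − 1/194 = 0.015766.
t = 0.58155 / 0.015766 ≈ 36.887 minutes.

36.9 minutes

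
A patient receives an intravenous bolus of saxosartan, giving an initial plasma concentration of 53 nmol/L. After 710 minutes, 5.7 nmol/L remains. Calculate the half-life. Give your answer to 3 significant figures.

A/A₀ = 5.7/53 ≈ 0.10755.
n = log₂(9.2982) ≈ 3.217 half-lives elapsed in 710 minutes.
t½ = 710/3.217 ≈ 220.71 minutes.

221 minutes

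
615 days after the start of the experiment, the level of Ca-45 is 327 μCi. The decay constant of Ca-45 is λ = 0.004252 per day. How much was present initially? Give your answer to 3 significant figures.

t½ = ln 2 / λ = 0.69315 / 0.004252 ≈ 163.02 days.
Number of half-lives elapsed: n = 615/163.02 ≈ 3.7726.
A₀ = A × 2^n = 327 × 2^3.7726 = 327 × 13.667 ≈ 4469.1 μCi.

4470 μCi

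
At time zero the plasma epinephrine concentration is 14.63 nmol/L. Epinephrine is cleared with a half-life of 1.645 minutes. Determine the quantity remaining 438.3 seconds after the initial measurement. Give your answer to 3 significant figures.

Convert the elapsed time: 438.3 seconds = 7.305 minutes.
Number of half-lives: n = 7.305/1.645 ≈ 4.4407.
Remaining = 14.63 × (1/2)^4.4407 = 14.63 × 0.046048 ≈ 0.67368 nmol/L.

0.674 nmol/L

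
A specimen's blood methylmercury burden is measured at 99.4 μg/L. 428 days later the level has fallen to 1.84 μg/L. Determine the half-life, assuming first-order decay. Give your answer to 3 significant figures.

74.4 days

A/A₀ = 1.84/99.4 ≈ 0.018511.
n = log₂(54.022) ≈ 5.7555 half-lives elapsed in 428 days.
t½ = 428/5.7555 ≈ 74.364 days.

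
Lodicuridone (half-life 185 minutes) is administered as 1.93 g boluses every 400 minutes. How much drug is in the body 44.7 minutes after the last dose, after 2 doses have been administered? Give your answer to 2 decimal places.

The 2 doses were given 444.7, 44.7 minutes ago.
Total = 1.93·(1/2)^(444.7/185) + 1.93·(1/2)^(44.7/185)
      = 0.36471 + 1.6324 ≈ 1.9971 g.

2.00 g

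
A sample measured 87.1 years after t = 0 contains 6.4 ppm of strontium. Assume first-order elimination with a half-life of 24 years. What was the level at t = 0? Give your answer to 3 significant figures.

79.2 ppm

Number of half-lives elapsed: n = 87.1/24 ≈ 3.6292.
A₀ = A × 2^n = 6.4 × 2^3.6292 = 6.4 × 12.373 ≈ 79.19 ppm.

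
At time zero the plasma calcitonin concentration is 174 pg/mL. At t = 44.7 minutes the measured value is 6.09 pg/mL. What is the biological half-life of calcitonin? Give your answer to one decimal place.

9.2 minutes

A/A₀ = 6.09/174 ≈ 0.035.
n = log₂(28.571) ≈ 4.8365 half-lives elapsed in 44.7 minutes.
t½ = 44.7/4.8365 ≈ 9.2422 minutes.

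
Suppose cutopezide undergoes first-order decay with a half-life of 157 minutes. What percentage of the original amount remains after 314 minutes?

n = 314/157 ≈ 2 half-lives.
Fraction remaining = (1/2)^2 ≈ 0.25, i.e. 25%.

25%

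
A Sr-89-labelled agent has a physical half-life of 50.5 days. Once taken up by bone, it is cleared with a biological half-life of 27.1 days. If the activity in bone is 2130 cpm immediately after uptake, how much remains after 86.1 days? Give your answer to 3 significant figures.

72.2 cpm

1/t_eff = 1/t_phys + 1/t_biol = 1/50.5 + 1/27.1 = 0.056702 per day.
t_eff = 50.5 × 27.1 / (50.5 + 27.1) ≈ 17.636 days.
Remaining = 2130 × (1/2)^(86.1/17.636) = 2130 × (1/2)^4.8821 ≈ 72.232 cpm.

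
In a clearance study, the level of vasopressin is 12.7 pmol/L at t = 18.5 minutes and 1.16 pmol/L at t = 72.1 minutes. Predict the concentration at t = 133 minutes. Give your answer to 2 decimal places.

0.08 pmol/L

Over Δt = 72.1 − 18.5 = 53.6 minutes, the level fell by a factor of 12.7/1.16 ≈ 10.948.
n = log₂(10.948) ≈ 3.4526 half-lives, so t½ = 53.6/3.4526 ≈ 15.524 minutes.
From t = 72.1 to t = 133: 1.16 × (1/2)^((133−72.1)/15.524) ≈ 0.076482 pmol/L.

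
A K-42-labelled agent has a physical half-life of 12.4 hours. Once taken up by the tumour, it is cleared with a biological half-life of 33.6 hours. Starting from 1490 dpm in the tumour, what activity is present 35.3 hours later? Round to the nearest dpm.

1/t_eff = 1/t_phys + 1/t_biol = 1/12.4 + 1/33.6 = 0.11041 per hour.
t_eff = 12.4 × 33.6 / (12.4 + 33.6) ≈ 9.0574 hours.
Remaining = 1490 × (1/2)^(35.3/9.0574) = 1490 × (1/2)^3.8974 ≈ 99.991 dpm.

100 dpm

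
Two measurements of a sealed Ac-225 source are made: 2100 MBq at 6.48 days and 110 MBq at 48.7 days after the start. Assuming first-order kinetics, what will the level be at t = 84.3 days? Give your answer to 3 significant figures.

Over Δt = 48.7 − 6.48 = 42.22 days, the level fell by a factor of 2100/110 ≈ 19.091.
n = log₂(19.091) ≈ 4.2548 half-lives, so t½ = 42.22/4.2548 ≈ 9.9229 days.
From t = 48.7 to t = 84.3: 110 × (1/2)^((84.3−48.7)/9.9229) ≈ 9.1495 MBq.

9.15 MBq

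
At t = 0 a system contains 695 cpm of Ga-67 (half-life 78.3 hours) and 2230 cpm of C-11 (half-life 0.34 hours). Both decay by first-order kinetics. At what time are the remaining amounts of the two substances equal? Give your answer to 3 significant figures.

Set 695·(1/2)^(t/78.3) = 2230·(1/2)^(t/0.34).
Taking log₂: log₂(695/2230) = t·(1/78.3 − 1/0.34).
log₂(0.31166) = -1.682; 1/78.3 − 1/0.34 = -2.9284.
t = -1.682 / -2.9284 ≈ 0.57436 hours.

0.574 hours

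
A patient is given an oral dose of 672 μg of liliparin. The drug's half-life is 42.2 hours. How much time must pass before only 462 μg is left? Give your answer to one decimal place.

22.8 hours

Fraction remaining = 462/672 ≈ 0.6875.
n = log₂(672/462) = ln(1.4545)/ln 2 ≈ 0.54057 half-lives.
t = n × t½ = 0.54057 × 42.2 ≈ 22.812 hours.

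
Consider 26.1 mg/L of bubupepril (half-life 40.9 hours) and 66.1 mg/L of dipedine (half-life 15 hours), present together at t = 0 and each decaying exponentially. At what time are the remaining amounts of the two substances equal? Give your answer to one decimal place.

Set 26.1·(1/2)^(t/40.9) = 66.1·(1/2)^(t/15).
Taking log₂: log₂(26.1/66.1) = t·(1/40.9 − 1/15).
log₂(0.39486) = -1.3406; 1/40.9 − 1/15 = -0.042217.
t = -1.3406 / -0.042217 ≈ 31.755 hours.

31.8 hours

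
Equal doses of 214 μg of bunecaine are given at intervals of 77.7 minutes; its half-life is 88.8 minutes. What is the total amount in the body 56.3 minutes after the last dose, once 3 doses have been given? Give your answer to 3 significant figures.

The 3 doses were given 211.7, 134, 56.3 minutes ago.
Total = 214·(1/2)^(211.7/88.8) + 214·(1/2)^(134/88.8) + 214·(1/2)^(56.3/88.8)
      = 40.997 + 75.189 + 137.9 ≈ 254.08 μg.

254 μg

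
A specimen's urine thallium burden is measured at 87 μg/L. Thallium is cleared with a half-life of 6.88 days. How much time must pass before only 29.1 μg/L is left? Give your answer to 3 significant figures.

10.9 days

Fraction remaining = 29.1/87 ≈ 0.33448.
n = log₂(87/29.1) = ln(2.9897)/ln 2 ≈ 1.58 half-lives.
t = n × t½ = 1.58 × 6.88 ≈ 10.87 days.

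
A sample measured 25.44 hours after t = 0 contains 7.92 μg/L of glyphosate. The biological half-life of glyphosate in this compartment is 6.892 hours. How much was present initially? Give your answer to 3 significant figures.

Number of half-lives elapsed: n = 25.44/6.892 ≈ 3.6912.
A₀ = A × 2^n = 7.92 × 2^3.6912 = 7.92 × 12.917 ≈ 102.31 μg/L.

102 μg/L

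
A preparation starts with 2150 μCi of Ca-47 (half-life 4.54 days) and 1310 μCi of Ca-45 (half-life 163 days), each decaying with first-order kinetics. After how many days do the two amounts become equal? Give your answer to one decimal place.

Set 2150·(1/2)^(t/4.54) = 1310·(1/2)^(t/163).
Taking log₂: log₂(2150/1310) = t·(1/4.54 − 1/163).
log₂(1.6412) = 0.71477; 1/4.54 − 1/163 = 0.21413.
t = 0.71477 / 0.21413 ≈ 3.338 days.

3.3 days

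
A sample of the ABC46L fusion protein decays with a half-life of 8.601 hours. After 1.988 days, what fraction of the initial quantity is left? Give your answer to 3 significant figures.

1.988 days = 47.712 hours.
n = 47.712/8.601 ≈ 5.5473 half-lives.
Fraction remaining = (1/2)^5.5473 ≈ 0.021385.

0.0214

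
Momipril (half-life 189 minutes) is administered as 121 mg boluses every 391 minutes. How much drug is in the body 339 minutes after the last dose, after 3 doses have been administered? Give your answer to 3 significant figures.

The 3 doses were given 1121, 730, 339 minutes ago.
Total = 121·(1/2)^(1121/189) + 121·(1/2)^(730/189) + 121·(1/2)^(339/189)
      = 1.9829 + 8.3191 + 34.901 ≈ 45.203 mg.

45.2 mg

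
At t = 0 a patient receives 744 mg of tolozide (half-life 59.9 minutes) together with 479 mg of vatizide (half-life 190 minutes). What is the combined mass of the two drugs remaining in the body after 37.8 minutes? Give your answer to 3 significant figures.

898 mg

tolozide: 744 × (1/2)^(37.8/59.9) = 744 × (1/2)^0.63105 ≈ 480.4 mg.
vatizide: 479 × (1/2)^(37.8/190) = 479 × (1/2)^0.19895 ≈ 417.3 mg.
Total = 480.4 + 417.3 ≈ 897.7 mg.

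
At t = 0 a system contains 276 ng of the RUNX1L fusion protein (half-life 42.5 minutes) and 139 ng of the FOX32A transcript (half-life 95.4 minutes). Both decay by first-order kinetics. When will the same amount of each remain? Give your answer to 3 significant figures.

75.8 minutes

Set 276·(1/2)^(t/42.5) = 139·(1/2)^(t/95.4).
Taking log₂: log₂(276/139) = t·(1/42.5 − 1/95.4).
log₂(1.9856) = 0.98958; 1/42.5 − 1/95.4 = 0.013047.
t = 0.98958 / 0.013047 ≈ 75.846 minutes.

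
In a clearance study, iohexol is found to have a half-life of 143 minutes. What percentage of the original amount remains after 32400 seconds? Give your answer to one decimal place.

7.3%

32400 seconds = 540 minutes.
n = 540/143 ≈ 3.7762 half-lives.
Fraction remaining = (1/2)^3.7762 ≈ 0.072987, i.e. 7.2987%.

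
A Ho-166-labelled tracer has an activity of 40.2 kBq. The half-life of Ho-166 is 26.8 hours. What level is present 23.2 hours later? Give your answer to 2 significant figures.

Number of half-lives: n = 23.2/26.8 ≈ 0.86567.
Remaining = 40.2 × (1/2)^0.86567 = 40.2 × 0.54879 ≈ 22.061 kBq.

22 kBq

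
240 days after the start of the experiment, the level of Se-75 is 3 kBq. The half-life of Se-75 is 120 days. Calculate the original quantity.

Number of half-lives elapsed: n = 240/120 ≈ 2.
A₀ = A × 2^n = 3 × 2^2 = 3 × 4 ≈ 12 kBq.

12 kBq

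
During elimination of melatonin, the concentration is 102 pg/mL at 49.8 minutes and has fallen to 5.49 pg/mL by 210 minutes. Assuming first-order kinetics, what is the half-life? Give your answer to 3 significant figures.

Over Δt = 210 − 49.8 = 160.2 minutes, the level fell by a factor of 102/5.49 ≈ 18.579.
n = log₂(18.579) ≈ 4.2156 half-lives, so t½ = 160.2/4.2156 ≈ 38.002 minutes.

38.0 minutes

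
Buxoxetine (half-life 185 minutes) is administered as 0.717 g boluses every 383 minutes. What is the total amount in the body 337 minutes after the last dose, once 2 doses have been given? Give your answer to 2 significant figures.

The 2 doses were given 720, 337 minutes ago.
Total = 0.717·(1/2)^(720/185) + 0.717·(1/2)^(337/185)
      = 0.0483 + 0.20284 ≈ 0.25114 g.

0.25 g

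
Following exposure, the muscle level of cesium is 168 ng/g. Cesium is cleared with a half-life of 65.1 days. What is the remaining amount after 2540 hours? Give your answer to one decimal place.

Convert the elapsed time: 2540 hours = 105.833 days.
Number of half-lives: n = 105.833/65.1 ≈ 1.6257.
Remaining = 168 × (1/2)^1.6257 = 168 × 0.32405 ≈ 54.441 ng/g.

54.4 ng/g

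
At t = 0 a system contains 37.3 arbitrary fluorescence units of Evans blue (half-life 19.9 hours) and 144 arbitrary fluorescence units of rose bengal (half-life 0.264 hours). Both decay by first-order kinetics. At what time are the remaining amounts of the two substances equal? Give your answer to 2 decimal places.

Set 37.3·(1/2)^(t/19.9) = 144·(1/2)^(t/0.264).
Taking log₂: log₂(37.3/144) = t·(1/19.9 − 1/0.264).
log₂(0.25903) = -1.9488; 1/19.9 − 1/0.264 = -3.7376.
t = -1.9488 / -3.7376 ≈ 0.52141 hours.

0.52 hours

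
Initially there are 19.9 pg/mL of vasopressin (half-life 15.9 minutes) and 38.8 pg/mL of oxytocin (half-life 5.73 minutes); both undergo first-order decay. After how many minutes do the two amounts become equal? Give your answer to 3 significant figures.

Set 19.9·(1/2)^(t/15.9) = 38.8·(1/2)^(t/5.73).
Taking log₂: log₂(19.9/38.8) = t·(1/15.9 − 1/5.73).
log₂(0.51289) = -0.96329; 1/15.9 − 1/5.73 = -0.11163.
t = -0.96329 / -0.11163 ≈ 8.6295 minutes.

8.63 minutes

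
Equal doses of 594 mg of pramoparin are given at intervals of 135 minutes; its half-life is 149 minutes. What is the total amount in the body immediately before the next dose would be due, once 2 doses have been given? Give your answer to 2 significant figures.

490 mg

The 2 doses were given 270, 135 minutes ago.
Total = 594·(1/2)^(270/149) + 594·(1/2)^(135/149)
      = 169.16 + 316.99 ≈ 486.15 mg.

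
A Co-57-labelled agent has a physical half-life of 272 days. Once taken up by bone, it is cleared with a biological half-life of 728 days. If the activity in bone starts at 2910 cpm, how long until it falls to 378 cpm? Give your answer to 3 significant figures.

583 days

1/t_eff = 1/t_phys + 1/t_biol = 1/272 + 1/728 = 0.0050501 per day.
t_eff = 272 × 728 / (272 + 728) ≈ 198.02 days.
n = log₂(2910/378) ≈ 2.9446; t = 2.9446 × 198.02 ≈ 583.07 days.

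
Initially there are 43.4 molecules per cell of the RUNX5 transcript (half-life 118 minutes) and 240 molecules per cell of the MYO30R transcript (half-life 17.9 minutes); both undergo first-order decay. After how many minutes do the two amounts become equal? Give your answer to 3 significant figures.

Set 43.4·(1/2)^(t/118) = 240·(1/2)^(t/17.9).
Taking log₂: log₂(43.4/240) = t·(1/118 − 1/17.9).
log₂(0.18083) = -2.4673; 1/118 − 1/17.9 = -0.047391.
t = -2.4673 / -0.047391 ≈ 52.062 minutes.

52.1 minutes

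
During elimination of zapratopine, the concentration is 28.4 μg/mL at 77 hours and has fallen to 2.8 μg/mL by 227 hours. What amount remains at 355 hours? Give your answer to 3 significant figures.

Over Δt = 227 − 77 = 150 hours, the level fell by a factor of 28.4/2.8 ≈ 10.143.
n = log₂(10.143) ≈ 3.3424 half-lives, so t½ = 150/3.3424 ≈ 44.878 hours.
From t = 227 to t = 355: 2.8 × (1/2)^((355−227)/44.878) ≈ 0.38776 μg/mL.

0.388 μg/mL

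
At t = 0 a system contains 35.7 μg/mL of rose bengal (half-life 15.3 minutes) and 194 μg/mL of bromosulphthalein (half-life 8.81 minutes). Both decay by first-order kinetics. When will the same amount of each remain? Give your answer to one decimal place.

50.7 minutes

Set 35.7·(1/2)^(t/15.3) = 194·(1/2)^(t/8.81).
Taking log₂: log₂(35.7/194) = t·(1/15.3 − 1/8.81).
log₂(0.18402) = -2.4421; 1/15.3 − 1/8.81 = -0.048148.
t = -2.4421 / -0.048148 ≈ 50.72 minutes.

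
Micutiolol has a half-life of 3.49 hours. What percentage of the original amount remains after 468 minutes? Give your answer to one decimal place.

21.2%

468 minutes = 7.8 hours.
n = 7.8/3.49 ≈ 2.235 half-lives.
Fraction remaining = (1/2)^2.235 ≈ 0.21243, i.e. 21.243%.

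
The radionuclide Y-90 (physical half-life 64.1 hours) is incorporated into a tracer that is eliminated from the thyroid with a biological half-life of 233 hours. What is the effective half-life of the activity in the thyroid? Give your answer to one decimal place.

50.3 hours

1/t_eff = 1/t_phys + 1/t_biol = 1/64.1 + 1/233 = 0.019892 per hour.
t_eff = 64.1 × 233 / (64.1 + 233) ≈ 50.27 hours.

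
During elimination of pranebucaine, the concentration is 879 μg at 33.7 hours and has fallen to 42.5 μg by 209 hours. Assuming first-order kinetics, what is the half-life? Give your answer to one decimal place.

40.1 hours

Over Δt = 209 − 33.7 = 175.3 hours, the level fell by a factor of 879/42.5 ≈ 20.682.
n = log₂(20.682) ≈ 4.3703 half-lives, so t½ = 175.3/4.3703 ≈ 40.111 hours.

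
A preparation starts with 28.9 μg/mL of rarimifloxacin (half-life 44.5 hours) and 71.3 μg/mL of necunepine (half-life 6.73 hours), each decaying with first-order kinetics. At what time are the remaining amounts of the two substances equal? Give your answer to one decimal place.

Set 28.9·(1/2)^(t/44.5) = 71.3·(1/2)^(t/6.73).
Taking log₂: log₂(28.9/71.3) = t·(1/44.5 − 1/6.73).
log₂(0.40533) = -1.3028; 1/44.5 − 1/6.73 = -0.12612.
t = -1.3028 / -0.12612 ≈ 10.33 hours.

10.3 hours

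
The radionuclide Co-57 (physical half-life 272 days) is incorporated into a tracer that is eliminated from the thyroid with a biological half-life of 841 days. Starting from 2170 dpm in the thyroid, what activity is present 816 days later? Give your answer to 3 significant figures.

1/t_eff = 1/t_phys + 1/t_biol = 1/272 + 1/841 = 0.0048655 per day.
t_eff = 272 × 841 / (272 + 841) ≈ 205.53 days.
Remaining = 2170 × (1/2)^(816/205.53) = 2170 × (1/2)^3.9703 ≈ 138.45 dpm.

138 dpm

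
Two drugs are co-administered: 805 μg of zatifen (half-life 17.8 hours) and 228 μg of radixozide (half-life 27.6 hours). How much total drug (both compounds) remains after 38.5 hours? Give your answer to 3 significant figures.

266 μg

zatifen: 805 × (1/2)^(38.5/17.8) = 805 × (1/2)^2.1629 ≈ 179.76 μg.
radixozide: 228 × (1/2)^(38.5/27.6) = 228 × (1/2)^1.3949 ≈ 86.7 μg.
Total = 179.76 + 86.7 ≈ 266.46 μg.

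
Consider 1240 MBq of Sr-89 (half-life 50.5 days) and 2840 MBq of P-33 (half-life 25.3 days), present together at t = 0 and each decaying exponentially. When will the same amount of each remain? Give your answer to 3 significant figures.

60.6 days

Set 1240·(1/2)^(t/50.5) = 2840·(1/2)^(t/25.3).
Taking log₂: log₂(1240/2840) = t·(1/50.5 − 1/25.3).
log₂(0.43662) = -1.1956; 1/50.5 − 1/25.3 = -0.019724.
t = -1.1956 / -0.019724 ≈ 60.615 days.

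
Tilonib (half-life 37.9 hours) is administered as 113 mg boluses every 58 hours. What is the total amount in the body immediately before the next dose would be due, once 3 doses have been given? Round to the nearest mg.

57 mg

The 3 doses were given 174, 116, 58 hours ago.
Total = 113·(1/2)^(174/37.9) + 113·(1/2)^(116/37.9) + 113·(1/2)^(58/37.9)
      = 4.6886 + 13.543 + 39.12 ≈ 57.352 mg.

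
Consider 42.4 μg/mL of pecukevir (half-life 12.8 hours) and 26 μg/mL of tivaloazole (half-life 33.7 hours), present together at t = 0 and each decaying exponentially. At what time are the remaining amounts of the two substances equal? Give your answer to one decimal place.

Set 42.4·(1/2)^(t/12.8) = 26·(1/2)^(t/33.7).
Taking log₂: log₂(42.4/26) = t·(1/12.8 − 1/33.7).
log₂(1.6308) = 0.70555; 1/12.8 − 1/33.7 = 0.048451.
t = 0.70555 / 0.048451 ≈ 14.562 hours.

14.6 hours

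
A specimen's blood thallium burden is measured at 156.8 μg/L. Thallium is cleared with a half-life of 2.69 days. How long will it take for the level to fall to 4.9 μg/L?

4.9/156.8 = 1/32, so 5 half-lives have elapsed.
t = 5 × 2.69 = 13.45 days.

13.45 days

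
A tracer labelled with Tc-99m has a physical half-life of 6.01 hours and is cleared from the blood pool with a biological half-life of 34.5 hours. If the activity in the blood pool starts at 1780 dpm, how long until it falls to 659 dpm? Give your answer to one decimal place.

7.3 hours

1/t_eff = 1/t_phys + 1/t_biol = 1/6.01 + 1/34.5 = 0.19537 per hour.
t_eff = 6.01 × 34.5 / (6.01 + 34.5) ≈ 5.1184 hours.
n = log₂(1780/659) ≈ 1.4335; t = 1.4335 × 5.1184 ≈ 7.3373 hours.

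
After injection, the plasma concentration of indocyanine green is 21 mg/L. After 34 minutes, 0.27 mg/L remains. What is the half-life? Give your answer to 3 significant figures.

A/A₀ = 0.27/21 ≈ 0.012857.
n = log₂(77.778) ≈ 6.2813 half-lives elapsed in 34 minutes.
t½ = 34/6.2813 ≈ 5.4129 minutes.

5.41 minutes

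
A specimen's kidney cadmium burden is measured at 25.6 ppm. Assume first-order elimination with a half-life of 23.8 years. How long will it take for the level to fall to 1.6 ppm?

95.2 years

1.6/25.6 = 1/16, so 4 half-lives have elapsed.
t = 4 × 23.8 = 95.2 years.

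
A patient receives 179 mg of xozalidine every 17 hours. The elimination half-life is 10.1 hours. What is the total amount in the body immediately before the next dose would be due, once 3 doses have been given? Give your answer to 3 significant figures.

78.5 mg

The 3 doses were given 51, 34, 17 hours ago.
Total = 179·(1/2)^(51/10.1) + 179·(1/2)^(34/10.1) + 179·(1/2)^(17/10.1)
      = 5.4051 + 17.357 + 55.74 ≈ 78.503 mg.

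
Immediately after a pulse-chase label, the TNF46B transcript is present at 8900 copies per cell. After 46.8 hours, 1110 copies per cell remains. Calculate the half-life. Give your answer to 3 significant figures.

15.6 hours

A/A₀ = 1110/8900 ≈ 0.12472.
n = log₂(8.018) ≈ 3.0032 half-lives elapsed in 46.8 hours.
t½ = 46.8/3.0032 ≈ 15.583 hours.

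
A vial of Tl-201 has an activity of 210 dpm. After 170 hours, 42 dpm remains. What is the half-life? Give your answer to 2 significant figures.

A/A₀ = 42/210 ≈ 0.2.
n = log₂(5) ≈ 2.3219 half-lives elapsed in 170 hours.
t½ = 170/2.3219 ≈ 73.215 hours.

73 hours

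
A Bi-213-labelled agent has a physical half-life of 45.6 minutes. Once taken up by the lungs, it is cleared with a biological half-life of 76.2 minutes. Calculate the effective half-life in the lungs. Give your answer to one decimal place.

1/t_eff = 1/t_phys + 1/t_biol = 1/45.6 + 1/76.2 = 0.035053 per minute.
t_eff = 45.6 × 76.2 / (45.6 + 76.2) ≈ 28.528 minutes.

28.5 minutes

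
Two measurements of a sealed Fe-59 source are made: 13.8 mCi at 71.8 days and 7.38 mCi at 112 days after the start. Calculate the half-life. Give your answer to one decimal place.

44.5 days

Over Δt = 112 − 71.8 = 40.2 days, the level fell by a factor of 13.8/7.38 ≈ 1.8699.
n = log₂(1.8699) ≈ 0.90298 half-lives, so t½ = 40.2/0.90298 ≈ 44.519 days.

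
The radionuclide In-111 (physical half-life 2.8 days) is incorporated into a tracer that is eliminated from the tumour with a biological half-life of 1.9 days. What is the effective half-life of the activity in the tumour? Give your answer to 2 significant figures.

1.1 days

1/t_eff = 1/t_phys + 1/t_biol = 1/2.8 + 1/1.9 = 0.88346 per day.
t_eff = 2.8 × 1.9 / (2.8 + 1.9) ≈ 1.1319 days.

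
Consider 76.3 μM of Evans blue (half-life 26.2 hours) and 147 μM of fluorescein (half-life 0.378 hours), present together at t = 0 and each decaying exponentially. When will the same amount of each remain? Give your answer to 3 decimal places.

Set 76.3·(1/2)^(t/26.2) = 147·(1/2)^(t/0.378).
Taking log₂: log₂(76.3/147) = t·(1/26.2 − 1/0.378).
log₂(0.51905) = -0.94606; 1/26.2 − 1/0.378 = -2.6073.
t = -0.94606 / -2.6073 ≈ 0.36285 hours.

0.363 hours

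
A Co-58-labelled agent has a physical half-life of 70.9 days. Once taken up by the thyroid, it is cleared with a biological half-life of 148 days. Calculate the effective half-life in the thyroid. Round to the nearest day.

48 days

1/t_eff = 1/t_phys + 1/t_biol = 1/70.9 + 1/148 = 0.020861 per day.
t_eff = 70.9 × 148 / (70.9 + 148) ≈ 47.936 days.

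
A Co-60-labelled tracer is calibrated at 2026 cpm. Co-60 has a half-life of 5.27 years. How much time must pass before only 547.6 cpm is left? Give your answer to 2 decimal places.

Fraction remaining = 547.6/2026 ≈ 0.27029.
n = log₂(2026/547.6) = ln(3.6998)/ln 2 ≈ 1.8874 half-lives.
t = n × t½ = 1.8874 × 5.27 ≈ 9.9468 years.

9.95 years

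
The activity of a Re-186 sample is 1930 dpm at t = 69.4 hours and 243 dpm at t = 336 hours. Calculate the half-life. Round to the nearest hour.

89 hours

Over Δt = 336 − 69.4 = 266.6 hours, the level fell by a factor of 1930/243 ≈ 7.9424.
n = log₂(7.9424) ≈ 2.9896 half-lives, so t½ = 266.6/2.9896 ≈ 89.177 hours.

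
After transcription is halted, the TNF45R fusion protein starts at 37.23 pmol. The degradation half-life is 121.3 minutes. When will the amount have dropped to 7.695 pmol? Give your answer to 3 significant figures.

Fraction remaining = 7.695/37.23 ≈ 0.20669.
n = log₂(37.23/7.695) = ln(4.8382)/ln 2 ≈ 2.2745 half-lives.
t = n × t½ = 2.2745 × 121.3 ≈ 275.89 minutes.

276 minutes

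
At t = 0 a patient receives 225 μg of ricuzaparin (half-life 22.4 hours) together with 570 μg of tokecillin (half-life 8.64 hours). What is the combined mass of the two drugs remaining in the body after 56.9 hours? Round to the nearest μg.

ricuzaparin: 225 × (1/2)^(56.9/22.4) = 225 × (1/2)^2.5402 ≈ 38.682 μg.
tokecillin: 570 × (1/2)^(56.9/8.64) = 570 × (1/2)^6.5856 ≈ 5.9347 μg.
Total = 38.682 + 5.9347 ≈ 44.617 μg.

45 μg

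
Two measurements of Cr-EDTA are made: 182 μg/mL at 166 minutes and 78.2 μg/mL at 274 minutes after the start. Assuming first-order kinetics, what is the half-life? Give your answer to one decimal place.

Over Δt = 274 − 166 = 108 minutes, the level fell by a factor of 182/78.2 ≈ 2.3274.
n = log₂(2.3274) ≈ 1.2187 half-lives, so t½ = 108/1.2187 ≈ 88.619 minutes.

88.6 minutes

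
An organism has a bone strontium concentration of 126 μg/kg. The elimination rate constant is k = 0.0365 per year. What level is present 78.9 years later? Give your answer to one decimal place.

7.1 μg/kg

t½ = ln 2 / k = 0.69315 / 0.0365 ≈ 18.99 years.
Number of half-lives: n = 78.9/18.99 ≈ 4.1547.
Remaining = 126 × (1/2)^4.1547 = 126 × 0.056143 ≈ 7.074 μg/kg.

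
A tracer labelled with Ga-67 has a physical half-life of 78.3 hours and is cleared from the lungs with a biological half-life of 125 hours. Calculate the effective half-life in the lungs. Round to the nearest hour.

1/t_eff = 1/t_phys + 1/t_biol = 1/78.3 + 1/125 = 0.020771 per hour.
t_eff = 78.3 × 125 / (78.3 + 125) ≈ 48.143 hours.

48 hours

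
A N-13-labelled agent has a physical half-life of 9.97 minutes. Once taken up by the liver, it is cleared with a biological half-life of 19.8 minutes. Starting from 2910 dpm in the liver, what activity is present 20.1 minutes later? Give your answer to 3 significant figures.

1/t_eff = 1/t_phys + 1/t_biol = 1/9.97 + 1/19.8 = 0.15081 per minute.
t_eff = 9.97 × 19.8 / (9.97 + 19.8) ≈ 6.631 minutes.
Remaining = 2910 × (1/2)^(20.1/6.631) = 2910 × (1/2)^3.0312 ≈ 355.97 dpm.

356 dpm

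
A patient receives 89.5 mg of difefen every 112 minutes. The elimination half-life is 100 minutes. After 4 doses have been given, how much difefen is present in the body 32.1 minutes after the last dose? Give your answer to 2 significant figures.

130 mg

The 4 doses were given 368.1, 256.1, 144.1, 32.1 minutes ago.
Total = 89.5·(1/2)^(368.1/100) + 89.5·(1/2)^(256.1/100) + 89.5·(1/2)^(144.1/100) + 89.5·(1/2)^(32.1/100)
      = 6.978 + 15.166 + 32.964 + 71.646 ≈ 126.75 mg.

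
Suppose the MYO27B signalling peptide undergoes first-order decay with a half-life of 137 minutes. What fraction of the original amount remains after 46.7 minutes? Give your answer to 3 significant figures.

n = 46.7/137 ≈ 0.34088 half-lives.
Fraction remaining = (1/2)^0.34088 ≈ 0.78956.

0.790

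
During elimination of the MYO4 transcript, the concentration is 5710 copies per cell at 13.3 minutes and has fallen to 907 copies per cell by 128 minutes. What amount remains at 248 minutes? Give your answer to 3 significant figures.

132 copies per cell

Over Δt = 128 − 13.3 = 114.7 minutes, the level fell by a factor of 5710/907 ≈ 6.2955.
n = log₂(6.2955) ≈ 2.6543 half-lives, so t½ = 114.7/2.6543 ≈ 43.213 minutes.
From t = 128 to t = 248: 907 × (1/2)^((248−128)/43.213) ≈ 132.33 copies per cell.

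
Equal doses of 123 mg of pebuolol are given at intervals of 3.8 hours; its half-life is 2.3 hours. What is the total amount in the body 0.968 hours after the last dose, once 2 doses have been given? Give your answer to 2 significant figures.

The 2 doses were given 4.768, 0.968 hours ago.
Total = 123·(1/2)^(4.768/2.3) + 123·(1/2)^(0.968/2.3)
      = 29.232 + 91.878 ≈ 121.11 mg.

120 mg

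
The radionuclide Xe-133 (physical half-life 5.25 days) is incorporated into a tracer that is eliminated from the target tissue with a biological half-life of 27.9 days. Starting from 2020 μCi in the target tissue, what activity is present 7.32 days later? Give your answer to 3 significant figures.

641 μCi

1/t_eff = 1/t_phys + 1/t_biol = 1/5.25 + 1/27.9 = 0.22632 per day.
t_eff = 5.25 × 27.9 / (5.25 + 27.9) ≈ 4.4186 days.
Remaining = 2020 × (1/2)^(7.32/4.4186) = 2020 × (1/2)^1.6567 ≈ 640.69 μCi.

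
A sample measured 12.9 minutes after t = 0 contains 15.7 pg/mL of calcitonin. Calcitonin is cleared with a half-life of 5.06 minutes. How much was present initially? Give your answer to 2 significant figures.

92 pg/mL

Number of half-lives elapsed: n = 12.9/5.06 ≈ 2.5494.
A₀ = A × 2^n = 15.7 × 2^2.5494 = 15.7 × 5.8539 ≈ 91.907 pg/mL.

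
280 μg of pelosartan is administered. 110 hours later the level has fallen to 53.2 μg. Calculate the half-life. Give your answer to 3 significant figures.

45.9 hours

A/A₀ = 53.2/280 ≈ 0.19.
n = log₂(5.2632) ≈ 2.3959 half-lives elapsed in 110 hours.
t½ = 110/2.3959 ≈ 45.911 hours.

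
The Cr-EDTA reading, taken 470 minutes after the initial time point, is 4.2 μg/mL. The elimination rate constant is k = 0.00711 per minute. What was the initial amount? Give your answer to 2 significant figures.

t½ = ln 2 / k = 0.69315 / 0.00711 ≈ 97.489 minutes.
Number of half-lives elapsed: n = 470/97.489 ≈ 4.8211.
A₀ = A × 2^n = 4.2 × 2^4.8211 = 4.2 × 28.267 ≈ 118.72 μg/mL.

120 μg/mL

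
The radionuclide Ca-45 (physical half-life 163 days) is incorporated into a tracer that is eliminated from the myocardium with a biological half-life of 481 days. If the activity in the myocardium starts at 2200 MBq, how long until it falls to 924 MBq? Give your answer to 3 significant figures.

152 days

1/t_eff = 1/t_phys + 1/t_biol = 1/163 + 1/481 = 0.008214 per day.
t_eff = 163 × 481 / (163 + 481) ≈ 121.74 days.
n = log₂(2200/924) ≈ 1.2515; t = 1.2515 × 121.74 ≈ 152.37 days.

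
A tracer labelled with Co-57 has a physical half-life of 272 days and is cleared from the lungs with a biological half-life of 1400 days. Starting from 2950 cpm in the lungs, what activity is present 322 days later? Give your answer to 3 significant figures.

1110 cpm

1/t_eff = 1/t_phys + 1/t_biol = 1/272 + 1/1400 = 0.0043908 per day.
t_eff = 272 × 1400 / (272 + 1400) ≈ 227.75 days.
Remaining = 2950 × (1/2)^(322/227.75) = 2950 × (1/2)^1.4138 ≈ 1107.2 cpm.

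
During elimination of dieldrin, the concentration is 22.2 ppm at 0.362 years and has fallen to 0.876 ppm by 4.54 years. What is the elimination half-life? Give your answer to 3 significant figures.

0.896 years

Over Δt = 4.54 − 0.362 = 4.178 years, the level fell by a factor of 22.2/0.876 ≈ 25.342.
n = log₂(25.342) ≈ 4.6635 half-lives, so t½ = 4.178/4.6635 ≈ 0.8959 years.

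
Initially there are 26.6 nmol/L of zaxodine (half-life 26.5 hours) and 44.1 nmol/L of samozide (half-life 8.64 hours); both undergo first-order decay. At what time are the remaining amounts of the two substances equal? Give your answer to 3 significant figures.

Set 26.6·(1/2)^(t/26.5) = 44.1·(1/2)^(t/8.64).
Taking log₂: log₂(26.6/44.1) = t·(1/26.5 − 1/8.64).
log₂(0.60317) = -0.72935; 1/26.5 − 1/8.64 = -0.078005.
t = -0.72935 / -0.078005 ≈ 9.3501 hours.

9.35 hours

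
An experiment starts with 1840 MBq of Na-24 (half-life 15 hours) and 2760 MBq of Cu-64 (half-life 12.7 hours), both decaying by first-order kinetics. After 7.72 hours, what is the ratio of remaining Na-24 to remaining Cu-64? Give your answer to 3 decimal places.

Na-24: 1840 × (1/2)^(7.72/15) = 1840 × (1/2)^0.51467 ≈ 1287.9 MBq.
Cu-64: 2760 × (1/2)^(7.72/12.7) = 2760 × (1/2)^0.60787 ≈ 1811 MBq.
Ratio ≈ 1287.9 / 1811 ≈ 0.71116.

0.711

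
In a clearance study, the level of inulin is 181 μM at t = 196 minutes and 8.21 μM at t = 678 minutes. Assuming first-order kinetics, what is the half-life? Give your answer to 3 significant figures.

108 minutes

Over Δt = 678 − 196 = 482 minutes, the level fell by a factor of 181/8.21 ≈ 22.046.
n = log₂(22.046) ≈ 4.4625 half-lives, so t½ = 482/4.4625 ≈ 108.01 minutes.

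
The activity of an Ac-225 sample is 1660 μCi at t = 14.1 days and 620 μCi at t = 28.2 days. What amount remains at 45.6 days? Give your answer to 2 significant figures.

Over Δt = 28.2 − 14.1 = 14.1 days, the level fell by a factor of 1660/620 ≈ 2.6774.
n = log₂(2.6774) ≈ 1.4208 half-lives, so t½ = 14.1/1.4208 ≈ 9.9237 days.
From t = 28.2 to t = 45.6: 620 × (1/2)^((45.6−28.2)/9.9237) ≈ 183.9 μCi.

180 μCi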